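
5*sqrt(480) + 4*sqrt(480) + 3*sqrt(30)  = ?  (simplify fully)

39*sqrt(30)

5*sqrt(480) = 20*sqrt(30); 4*sqrt(480) = 16*sqrt(30); 3*sqrt(30) = 3*sqrt(30)
Combine: (20 + 16 + 3)·sqrt(30) = 39*sqrt(30)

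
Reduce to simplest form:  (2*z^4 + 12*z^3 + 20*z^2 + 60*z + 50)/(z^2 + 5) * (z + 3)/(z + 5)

2*z^2 + 8*z + 6

Factor: 2*z^4 + 12*z^3 + 20*z^2 + 60*z + 50 = 2*(z^2 + 5)*(z + 1)*(z + 5)
Cancel the common factors (z^2 + 5), (z + 5).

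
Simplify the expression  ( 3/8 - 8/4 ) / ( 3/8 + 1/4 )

-13/5

Numerator: 3/8 - 8/4 = -13/8
Denominator: 3/8 + 1/4 = 5/8
Divide: (-13/8) · (8/5) = -13/5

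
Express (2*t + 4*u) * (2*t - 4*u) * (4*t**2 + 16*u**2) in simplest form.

((2*t)+(4*u))((2*t)-(4*u)) = 4*t**2 - 16*u**2; continue pairing.

16*t**4 - 256*u**4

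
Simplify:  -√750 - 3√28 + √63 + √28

-5*√30 - √7

√750 = 5*√30; 3√28 = 6*√7; √63 = 3*√7; √28 = 2*√7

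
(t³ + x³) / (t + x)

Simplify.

Factor as (a+b)(a^2-ab+b^2) with a=t, b=x.

t² - t*x + x²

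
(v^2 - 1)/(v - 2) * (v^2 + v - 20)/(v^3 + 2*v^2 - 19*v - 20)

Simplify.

(v - 1)/(v - 2)

Factor: v^2 - 1 = (v + 1)*(v - 1);  v^2 + v - 20 = (v - 4)*(v + 5);  v^3 + 2*v^2 - 19*v - 20 = (v + 1)*(v + 5)*(v - 4)
Cancel the common factors (v + 5), (v + 1), (v - 4).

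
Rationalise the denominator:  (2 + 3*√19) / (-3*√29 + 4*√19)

Multiply numerator and denominator by 3*√29 + 4*√19.
Denominator becomes 43; numerator becomes 6*√29 + 8*√19 + 9*√551 + 228.

(6*√29 + 8*√19 + 9*√551 + 228)/43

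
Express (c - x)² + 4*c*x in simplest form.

(c + x)²

Expand the square and combine the 4*c*x term.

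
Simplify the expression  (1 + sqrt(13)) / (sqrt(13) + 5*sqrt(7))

Multiply numerator and denominator by -5*sqrt(7) + sqrt(13).
Denominator becomes -162; numerator becomes -5*sqrt(91) - 5*sqrt(7) + sqrt(13) + 13.

(-13 - sqrt(13) + 5*sqrt(7) + 5*sqrt(91))/162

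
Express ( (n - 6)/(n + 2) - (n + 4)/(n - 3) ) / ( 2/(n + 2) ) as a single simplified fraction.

(-15*n + 10)/(2*n - 6)

Numerator: (n - 6)/(n + 2) - (n + 4)/(n - 3) = (-15*n + 10)/(n² - n - 6)
Denominator: 2/(n + 2) = 2/(n + 2)
Divide: ((-15*n + 10)/(n² - n - 6)) · (n/2 + 1) = (-15*n + 10)/(2*n - 6)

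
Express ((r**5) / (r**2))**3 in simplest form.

r**9

Inside the bracket: r**3
Raise to the power 3: r**9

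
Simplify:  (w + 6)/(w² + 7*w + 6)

Factor: w² + 7*w + 6 = (w + 6)·(w + 1)
Cancel the common factor (w + 6).

1/(w + 1)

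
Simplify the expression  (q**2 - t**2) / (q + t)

q - t

Factor q**2 - t**2 and cancel (q + t).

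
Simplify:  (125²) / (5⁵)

5^1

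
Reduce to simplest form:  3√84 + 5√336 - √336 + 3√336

3√84 = 6*√21; 5√336 = 20*√21; √336 = 4*√21; 3√336 = 12*√21
Combine: (6 + 20 - 4 + 12)·√21 = 34*√21

34*√21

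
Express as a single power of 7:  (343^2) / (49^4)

7^(-2)

343^2 = 7^6; 49^4 = 7^8
Combine exponents: 7^(-2)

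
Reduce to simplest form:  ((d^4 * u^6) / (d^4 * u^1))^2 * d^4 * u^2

d^4*u^12

Inside the bracket: u^5
Raise to the power 2: u^10
Multiply by d^4 * u^2: add exponents.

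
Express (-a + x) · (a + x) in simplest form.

-a² + x²

Telescope via difference of squares: (x+a)(x-a) = -a² + x².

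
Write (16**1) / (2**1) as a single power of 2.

16**1 = 2**4; 2**1 = 2**1
Combine exponents: 2**3

2**3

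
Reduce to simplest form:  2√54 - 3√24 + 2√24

4*√6

2√54 = 6*√6; 3√24 = 6*√6; 2√24 = 4*√6
Combine: (6 - 6 + 4)·√6 = 4*√6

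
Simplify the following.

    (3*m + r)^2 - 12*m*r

(3*m - r)^2

Expanding gives 9*m^2 - 6*m*r + r^2, a perfect square.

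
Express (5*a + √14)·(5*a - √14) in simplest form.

25*a² - 14

Product of conjugates: (P+Q)(P-Q) = P^2 - Q^2.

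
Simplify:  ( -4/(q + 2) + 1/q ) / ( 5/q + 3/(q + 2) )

(-3*q + 2)/(8*q + 10)

Numerator: -4/(q + 2) + 1/q = (-3*q + 2)/(q**2 + 2*q)
Denominator: 5/q + 3/(q + 2) = (8*q + 10)/(q**2 + 2*q)
Divide: ((-3*q + 2)/(q**2 + 2*q)) · ((q**2 + 2*q)/(8*q + 10)) = (-3*q + 2)/(8*q + 10)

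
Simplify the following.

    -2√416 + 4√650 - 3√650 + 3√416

2√416 = 8*√26; 4√650 = 20*√26; 3√650 = 15*√26; 3√416 = 12*√26
Combine: (-8 + 20 - 15 + 12)·√26 = 9*√26

9*√26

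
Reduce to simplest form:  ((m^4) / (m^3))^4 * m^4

Inside the bracket: m^1
Raise to the power 4: m^4
Multiply by m^4: add exponents.

m^8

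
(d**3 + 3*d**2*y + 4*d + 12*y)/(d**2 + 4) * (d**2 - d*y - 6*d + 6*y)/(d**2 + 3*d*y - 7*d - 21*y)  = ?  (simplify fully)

Factor: d**3 + 3*d**2*y + 4*d + 12*y = (d + 3*y)*(d**2 + 4);  d**2 - d*y - 6*d + 6*y = (d - 6)*(d - y);  d**2 + 3*d*y - 7*d - 21*y = (d + 3*y)*(d - 7)
Cancel the common factors (d**2 + 4), (d + 3*y).

(d**2 - d*y - 6*d + 6*y)/(d - 7)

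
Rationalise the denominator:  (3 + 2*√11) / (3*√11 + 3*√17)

Multiply numerator and denominator by -3*√17 + 3*√11.
Denominator becomes -54; numerator becomes -6*√187 - 9*√17 + 9*√11 + 66.

(-22 - 3*√11 + 3*√17 + 2*√187)/18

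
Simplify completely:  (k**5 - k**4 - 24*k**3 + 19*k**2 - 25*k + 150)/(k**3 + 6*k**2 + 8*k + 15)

Factor: k**5 - k**4 - 24*k**3 + 19*k**2 - 25*k + 150 = (k**2 + k + 3)*(k - 5)*(k - 2)*(k + 5);  k**3 + 6*k**2 + 8*k + 15 = (k + 5)*(k**2 + k + 3)
Cancel the common factors (k**2 + k + 3), (k + 5).

k**2 - 7*k + 10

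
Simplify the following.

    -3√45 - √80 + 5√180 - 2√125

7*√5

3√45 = 9*√5; √80 = 4*√5; 5√180 = 30*√5; 2√125 = 10*√5
Combine: (-9 - 4 + 30 - 10)·√5 = 7*√5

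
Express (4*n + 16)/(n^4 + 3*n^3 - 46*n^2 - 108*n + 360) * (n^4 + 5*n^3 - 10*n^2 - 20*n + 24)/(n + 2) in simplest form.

Factor: 4*n + 16 = 4*(n + 4);  n^4 + 3*n^3 - 46*n^2 - 108*n + 360 = (n - 6)*(n - 2)*(n + 5)*(n + 6);  n^4 + 5*n^3 - 10*n^2 - 20*n + 24 = (n - 2)*(n + 6)*(n + 2)*(n - 1)
Cancel the common factors (n + 2), (n + 6), (n - 2).

(4*n^2 + 12*n - 16)/(n^2 - n - 30)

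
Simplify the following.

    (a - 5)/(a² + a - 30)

1/(a + 6)

Factor: a² + a - 30 = (a - 5)·(a + 6)
Cancel the common factor (a - 5).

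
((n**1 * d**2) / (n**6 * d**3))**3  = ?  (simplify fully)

Inside the bracket: (n**-5) * (d**-1)
Raise to the power 3: (n**-15) * (d**-3)

1/(d**3*n**15)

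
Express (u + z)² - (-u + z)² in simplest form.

4*u*z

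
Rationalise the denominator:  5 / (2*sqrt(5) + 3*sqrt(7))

Multiply numerator and denominator by -3*sqrt(7) + 2*sqrt(5).
Denominator becomes -43; numerator becomes -15*sqrt(7) + 10*sqrt(5).

(-10*sqrt(5) + 15*sqrt(7))/43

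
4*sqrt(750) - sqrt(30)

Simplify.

19*sqrt(30)

4*sqrt(750) = 20*sqrt(30); sqrt(30) = sqrt(30)
Combine: (20 - 1)·sqrt(30) = 19*sqrt(30)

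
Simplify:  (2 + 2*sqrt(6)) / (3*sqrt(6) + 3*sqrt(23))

(-12 - 2*sqrt(6) + 2*sqrt(23) + 2*sqrt(138))/51

Multiply numerator and denominator by -3*sqrt(23) + 3*sqrt(6).
Denominator becomes -153; numerator becomes -6*sqrt(138) - 6*sqrt(23) + 6*sqrt(6) + 36.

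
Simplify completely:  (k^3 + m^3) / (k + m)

Apply the sum-of-cubes factorisation and cancel (k + m).

k^2 - k*m + m^2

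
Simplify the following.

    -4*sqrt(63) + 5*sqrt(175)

13*sqrt(7)

4*sqrt(63) = 12*sqrt(7); 5*sqrt(175) = 25*sqrt(7)
Combine: (-12 + 25)·sqrt(7) = 13*sqrt(7)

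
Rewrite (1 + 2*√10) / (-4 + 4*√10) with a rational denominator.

Multiply numerator and denominator by -4*√10 - 4.
Denominator becomes -144; numerator becomes -84 - 12*√10.

(√10 + 7)/12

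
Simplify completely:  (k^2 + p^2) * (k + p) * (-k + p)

Pair the conjugate factors: (p+k)(p-k) = -k^2 + p^2, then repeat with the next factor.

-k^4 + p^4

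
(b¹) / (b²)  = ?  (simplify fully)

1/b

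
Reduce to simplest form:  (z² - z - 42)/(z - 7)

z + 6

Factor: z² - z - 42 = (z + 6)·(z - 7)
Cancel the common factor (z - 7).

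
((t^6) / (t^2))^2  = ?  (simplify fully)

Inside the bracket: t^4
Raise to the power 2: t^8

t^8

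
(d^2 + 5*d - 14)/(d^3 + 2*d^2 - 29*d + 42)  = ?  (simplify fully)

Factor: d^2 + 5*d - 14 = (d - 2)*(d + 7);  d^3 + 2*d^2 - 29*d + 42 = (d - 3)*(d - 2)*(d + 7)
Cancel the common factors (d - 2), (d + 7).

1/(d - 3)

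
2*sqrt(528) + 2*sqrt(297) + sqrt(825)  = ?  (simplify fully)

19*sqrt(33)

2*sqrt(528) = 8*sqrt(33); 2*sqrt(297) = 6*sqrt(33); sqrt(825) = 5*sqrt(33)
Combine: (8 + 6 + 5)·sqrt(33) = 19*sqrt(33)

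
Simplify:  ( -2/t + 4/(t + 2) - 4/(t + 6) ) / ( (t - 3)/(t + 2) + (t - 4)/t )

Numerator: -2/t + 4/(t + 2) - 4/(t + 6) = (-2*t² - 24)/(t³ + 8*t² + 12*t)
Denominator: (t - 3)/(t + 2) + (t - 4)/t = (2*t² - 5*t - 8)/(t² + 2*t)
Divide: ((-2*t² - 24)/(t³ + 8*t² + 12*t)) · ((t² + 2*t)/(2*t² - 5*t - 8)) = (-2*t² - 24)/(2*t³ + 7*t² - 38*t - 48)

(-2*t² - 24)/(2*t³ + 7*t² - 38*t - 48)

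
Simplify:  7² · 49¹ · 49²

7² = 7^2; 49¹ = 7^2; 49² = 7^4
Combine exponents: 7^8

7^8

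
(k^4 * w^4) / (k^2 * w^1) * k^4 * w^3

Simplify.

Quotient: k^2 * w^3
Multiply by k^4 * w^3: add exponents.

k^6*w^6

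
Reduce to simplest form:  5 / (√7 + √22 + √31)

(-5*√4774 - 5*√31 + 40*√22 + 115*√7)/306

Group as (√7 + √31) + √22; multiply by (√7 + √31) - √22, then rationalise the remaining surd.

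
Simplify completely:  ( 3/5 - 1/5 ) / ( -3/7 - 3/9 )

-21/40

Numerator: 3/5 - 1/5 = 2/5
Denominator: -3/7 - 3/9 = -16/21
Divide: (2/5) · (-21/16) = -21/40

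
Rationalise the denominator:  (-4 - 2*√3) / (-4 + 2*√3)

Multiply numerator and denominator by -4 - 2*√3.
Denominator becomes 4; numerator becomes 16*√3 + 28.

(√3 + 2)²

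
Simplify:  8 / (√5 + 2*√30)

(-8*√5 + 16*√30)/115

Multiply numerator and denominator by -2*√30 + √5.
Denominator becomes -115; numerator becomes -16*√30 + 8*√5.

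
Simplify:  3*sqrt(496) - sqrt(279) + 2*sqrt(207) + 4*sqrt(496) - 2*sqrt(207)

3*sqrt(496) = 12*sqrt(31); sqrt(279) = 3*sqrt(31); 2*sqrt(207) = 6*sqrt(23); 4*sqrt(496) = 16*sqrt(31); 2*sqrt(207) = 6*sqrt(23)

25*sqrt(31)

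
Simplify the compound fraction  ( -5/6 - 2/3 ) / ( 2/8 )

-6

Numerator: -5/6 - 2/3 = -3/2
Denominator: 2/8 = 1/4
Divide: (-3/2) · (4) = -6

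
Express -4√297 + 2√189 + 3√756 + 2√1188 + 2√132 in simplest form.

4√297 = 12*√33; 2√189 = 6*√21; 3√756 = 18*√21; 2√1188 = 12*√33; 2√132 = 4*√33

4*√33 + 24*√21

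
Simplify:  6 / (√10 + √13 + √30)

(-40*√39 - 14*√30 + 54*√13 + 66*√10)/157

Group as (√10 + √13) + √30; multiply by (√10 + √13) - √30, then rationalise the remaining surd.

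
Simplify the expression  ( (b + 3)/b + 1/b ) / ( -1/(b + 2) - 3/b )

Numerator: (b + 3)/b + 1/b = (b + 4)/b
Denominator: -1/(b + 2) - 3/b = (-4*b - 6)/(b^2 + 2*b)
Divide: ((b + 4)/b) · ((b^2 + 2*b)/(-4*b - 6)) = (-b^2 - 6*b - 8)/(4*b + 6)

(-b^2 - 6*b - 8)/(4*b + 6)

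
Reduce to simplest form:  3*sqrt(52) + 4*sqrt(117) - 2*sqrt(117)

3*sqrt(52) = 6*sqrt(13); 4*sqrt(117) = 12*sqrt(13); 2*sqrt(117) = 6*sqrt(13)
Combine: (6 + 12 - 6)·sqrt(13) = 12*sqrt(13)

12*sqrt(13)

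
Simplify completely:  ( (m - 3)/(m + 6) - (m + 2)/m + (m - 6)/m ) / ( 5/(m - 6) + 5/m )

(m³ - 17*m² + 18*m + 288)/(10*m² + 30*m - 180)

Numerator: (m - 3)/(m + 6) - (m + 2)/m + (m - 6)/m = (m² - 11*m - 48)/(m² + 6*m)
Denominator: 5/(m - 6) + 5/m = (10*m - 30)/(m² - 6*m)
Divide: ((m² - 11*m - 48)/(m² + 6*m)) · ((m² - 6*m)/(10*m - 30)) = (m³ - 17*m² + 18*m + 288)/(10*m² + 30*m - 180)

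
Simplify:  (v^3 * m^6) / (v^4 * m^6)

1/v

Quotient: (v^-1)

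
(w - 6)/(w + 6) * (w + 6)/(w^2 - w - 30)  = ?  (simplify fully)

Factor: w^2 - w - 30 = (w - 6)*(w + 5)
Cancel the common factors (w + 6), (w - 6).

1/(w + 5)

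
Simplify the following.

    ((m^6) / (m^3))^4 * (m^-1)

Inside the bracket: m^3
Raise to the power 4: m^12
Multiply by (m^-1): add exponents.

m^11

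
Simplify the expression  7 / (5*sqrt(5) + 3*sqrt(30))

Multiply numerator and denominator by -5*sqrt(5) + 3*sqrt(30).
Denominator becomes 145; numerator becomes -35*sqrt(5) + 21*sqrt(30).

(-35*sqrt(5) + 21*sqrt(30))/145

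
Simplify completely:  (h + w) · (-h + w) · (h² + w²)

-h⁴ + w⁴

Telescope via difference of squares: (w+h)(w-h) = -h² + w², then repeat with the next factor.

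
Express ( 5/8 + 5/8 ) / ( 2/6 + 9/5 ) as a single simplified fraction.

75/128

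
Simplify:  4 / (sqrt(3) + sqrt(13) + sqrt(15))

(-24*sqrt(65) + 4*sqrt(15) + 20*sqrt(13) + 100*sqrt(3))/155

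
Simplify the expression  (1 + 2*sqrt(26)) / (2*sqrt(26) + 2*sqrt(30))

Multiply numerator and denominator by -2*sqrt(30) + 2*sqrt(26).
Denominator becomes -16; numerator becomes -8*sqrt(195) - 2*sqrt(30) + 2*sqrt(26) + 104.

(-52 - sqrt(26) + sqrt(30) + 4*sqrt(195))/8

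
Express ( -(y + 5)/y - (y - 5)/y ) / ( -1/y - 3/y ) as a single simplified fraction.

Numerator: -(y + 5)/y - (y - 5)/y = -2
Denominator: -1/y - 3/y = -4/y
Divide: (-2) · (-y/4) = y/2

y/2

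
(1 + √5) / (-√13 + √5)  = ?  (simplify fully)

Multiply numerator and denominator by √5 + √13.
Denominator becomes -8; numerator becomes √5 + √13 + 5 + √65.

(-√65 - 5 - √13 - √5)/8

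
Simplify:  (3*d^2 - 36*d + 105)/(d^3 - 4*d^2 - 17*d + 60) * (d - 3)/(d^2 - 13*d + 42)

Factor: 3*d^2 - 36*d + 105 = 3*(d - 5)*(d - 7);  d^3 - 4*d^2 - 17*d + 60 = (d - 3)*(d + 4)*(d - 5);  d^2 - 13*d + 42 = (d - 7)*(d - 6)
Cancel the common factors (d - 5), (d - 7), (d - 3).

3/(d^2 - 2*d - 24)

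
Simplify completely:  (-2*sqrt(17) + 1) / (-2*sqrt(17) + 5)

(8*sqrt(17) + 63)/43

Multiply numerator and denominator by 5 + 2*sqrt(17).
Denominator becomes -43; numerator becomes -63 - 8*sqrt(17).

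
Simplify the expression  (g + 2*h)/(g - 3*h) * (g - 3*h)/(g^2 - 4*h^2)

1/(g - 2*h)

Factor: g^2 - 4*h^2 = (g + 2*h)*(g - 2*h)
Cancel the common factors (g + 2*h), (g - 3*h).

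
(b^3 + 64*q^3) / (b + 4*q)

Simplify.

Factor as (a+b)(a^2-ab+b^2) with a=(4*q), b=b.

b^2 - 4*b*q + 16*q^2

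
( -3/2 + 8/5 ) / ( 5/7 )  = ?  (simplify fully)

Numerator: -3/2 + 8/5 = 1/10
Denominator: 5/7 = 5/7
Divide: (1/10) · (7/5) = 7/50

7/50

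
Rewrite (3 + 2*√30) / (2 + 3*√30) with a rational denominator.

(5*√30 + 174)/266

Multiply numerator and denominator by -3*√30 + 2.
Denominator becomes -266; numerator becomes -174 - 5*√30.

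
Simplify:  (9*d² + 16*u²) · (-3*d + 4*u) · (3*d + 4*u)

-81*d⁴ + 256*u⁴

Pair the conjugate factors: ((4*u)+(3*d))((4*u)-(3*d)) = -9*d² + 16*u², then repeat with the next factor.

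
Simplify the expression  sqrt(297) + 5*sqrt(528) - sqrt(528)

sqrt(297) = 3*sqrt(33); 5*sqrt(528) = 20*sqrt(33); sqrt(528) = 4*sqrt(33)
Combine: (3 + 20 - 4)·sqrt(33) = 19*sqrt(33)

19*sqrt(33)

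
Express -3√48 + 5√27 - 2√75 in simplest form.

-7*√3

3√48 = 12*√3; 5√27 = 15*√3; 2√75 = 10*√3
Combine: (-12 + 15 - 10)·√3 = -7*√3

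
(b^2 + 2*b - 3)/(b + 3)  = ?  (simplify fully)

b - 1

Factor: b^2 + 2*b - 3 = (b - 1)*(b + 3)
Cancel the common factor (b + 3).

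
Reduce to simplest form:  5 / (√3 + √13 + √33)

Group as (√3 + √33) + √13; multiply by (√3 + √33) - √13, then rationalise the remaining surd.

(-115*√13 - 215*√3 + 30*√143 + 85*√33)/133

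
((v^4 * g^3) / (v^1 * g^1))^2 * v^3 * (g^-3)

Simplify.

g*v^9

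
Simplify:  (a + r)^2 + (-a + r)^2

2*a^2 + 2*r^2

Only the even-power cross terms survive.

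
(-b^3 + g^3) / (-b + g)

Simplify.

Factor as (a-b)(a^2+ab+b^2) with a=g, b=b.

b^2 + b*g + g^2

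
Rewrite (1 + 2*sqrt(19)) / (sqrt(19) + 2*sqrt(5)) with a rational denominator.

-38 - sqrt(19) + 2*sqrt(5) + 4*sqrt(95)

Multiply numerator and denominator by -2*sqrt(5) + sqrt(19).
Denominator becomes -1; numerator becomes -4*sqrt(95) - 2*sqrt(5) + sqrt(19) + 38.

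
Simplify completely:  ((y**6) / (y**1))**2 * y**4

Inside the bracket: y**5
Raise to the power 2: y**10
Multiply by y**4: add exponents.

y**14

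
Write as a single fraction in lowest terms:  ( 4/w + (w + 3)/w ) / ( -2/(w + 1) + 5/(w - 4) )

Numerator: 4/w + (w + 3)/w = (w + 7)/w
Denominator: -2/(w + 1) + 5/(w - 4) = (3*w + 13)/(w² - 3*w - 4)
Divide: ((w + 7)/w) · ((w² - 3*w - 4)/(3*w + 13)) = (w³ + 4*w² - 25*w - 28)/(3*w² + 13*w)

(w³ + 4*w² - 25*w - 28)/(3*w² + 13*w)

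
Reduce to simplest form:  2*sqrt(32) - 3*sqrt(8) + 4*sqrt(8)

10*sqrt(2)

2*sqrt(32) = 8*sqrt(2); 3*sqrt(8) = 6*sqrt(2); 4*sqrt(8) = 8*sqrt(2)
Combine: (8 - 6 + 8)·sqrt(2) = 10*sqrt(2)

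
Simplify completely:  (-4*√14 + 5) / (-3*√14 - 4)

(-31*√14 + 188)/110

Multiply numerator and denominator by -4 + 3*√14.
Denominator becomes -110; numerator becomes -188 + 31*√14.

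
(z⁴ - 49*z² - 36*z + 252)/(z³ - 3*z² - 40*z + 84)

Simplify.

Factor: z⁴ - 49*z² - 36*z + 252 = (z + 3)·(z + 6)·(z - 2)·(z - 7);  z³ - 3*z² - 40*z + 84 = (z - 7)·(z - 2)·(z + 6)
Cancel the common factors (z + 6), (z - 2), (z - 7).

z + 3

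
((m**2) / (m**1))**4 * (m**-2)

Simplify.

Inside the bracket: m**1
Raise to the power 4: m**4
Multiply by (m**-2): add exponents.

m**2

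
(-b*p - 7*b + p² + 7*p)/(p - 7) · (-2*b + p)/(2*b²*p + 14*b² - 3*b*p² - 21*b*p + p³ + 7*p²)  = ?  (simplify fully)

Factor: -b*p - 7*b + p² + 7*p = (p + 7)·(-b + p);  2*b²*p + 14*b² - 3*b*p² - 21*b*p + p³ + 7*p² = (-2*b + p)·(-b + p)·(p + 7)
Cancel the common factors (-b + p), (p + 7), (-2*b + p).

1/(p - 7)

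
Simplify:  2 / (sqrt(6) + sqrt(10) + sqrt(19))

Group as (sqrt(6) + sqrt(10)) + sqrt(19); multiply by (sqrt(6) + sqrt(10)) - sqrt(19), then rationalise the remaining surd.

(-8*sqrt(285) - 6*sqrt(19) + 30*sqrt(10) + 46*sqrt(6))/231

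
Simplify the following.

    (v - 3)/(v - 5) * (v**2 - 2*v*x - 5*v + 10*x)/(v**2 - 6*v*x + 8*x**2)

Factor: v**2 - 2*v*x - 5*v + 10*x = (v - 5)*(v - 2*x);  v**2 - 6*v*x + 8*x**2 = (v - 4*x)*(v - 2*x)
Cancel the common factors (v - 5), (v - 2*x).

(-v + 3)/(-v + 4*x)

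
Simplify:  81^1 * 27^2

81^1 = 3^4; 27^2 = 3^6
Combine exponents: 3^10

3^10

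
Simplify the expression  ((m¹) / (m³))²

Inside the bracket: (m^-2)
Raise to the power 2: (m^-4)

m^(-4)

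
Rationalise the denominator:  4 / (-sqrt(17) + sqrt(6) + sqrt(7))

Group as (sqrt(6) + sqrt(7)) - sqrt(17); multiply by (sqrt(6) + sqrt(7)) + sqrt(17), then rationalise the remaining surd.

(2*sqrt(17) + 8*sqrt(7) + 9*sqrt(6) + sqrt(714))/19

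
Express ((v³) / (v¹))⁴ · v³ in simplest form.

Inside the bracket: v²
Raise to the power 4: v⁸
Multiply by v³: add exponents.

v^11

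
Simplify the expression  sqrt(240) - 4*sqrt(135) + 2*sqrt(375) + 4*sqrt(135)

14*sqrt(15)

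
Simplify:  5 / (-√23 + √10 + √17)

(-10*√23 + 40*√17 + 75*√10 + 5*√3910)/332

Group as (√10 + √17) - √23; multiply by (√10 + √17) + √23, then rationalise the remaining surd.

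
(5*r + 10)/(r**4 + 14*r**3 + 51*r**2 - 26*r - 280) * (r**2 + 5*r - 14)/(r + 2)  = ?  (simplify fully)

Factor: 5*r + 10 = 5*(r + 2);  r**4 + 14*r**3 + 51*r**2 - 26*r - 280 = (r + 7)*(r - 2)*(r + 4)*(r + 5);  r**2 + 5*r - 14 = (r + 7)*(r - 2)
Cancel the common factors (r - 2), (r + 2), (r + 7).

5/(r**2 + 9*r + 20)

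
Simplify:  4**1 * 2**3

2**5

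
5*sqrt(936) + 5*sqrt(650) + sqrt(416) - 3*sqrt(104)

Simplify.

53*sqrt(26)

5*sqrt(936) = 30*sqrt(26); 5*sqrt(650) = 25*sqrt(26); sqrt(416) = 4*sqrt(26); 3*sqrt(104) = 6*sqrt(26)
Combine: (30 + 25 + 4 - 6)·sqrt(26) = 53*sqrt(26)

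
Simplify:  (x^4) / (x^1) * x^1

x^4

Quotient: x^3
Multiply by x^1: add exponents.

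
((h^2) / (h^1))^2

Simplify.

h^2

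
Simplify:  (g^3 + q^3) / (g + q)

Factor as (a+b)(a^2-ab+b^2) with a=g, b=q.

g^2 - g*q + q^2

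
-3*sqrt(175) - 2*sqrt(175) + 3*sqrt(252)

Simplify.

-7*sqrt(7)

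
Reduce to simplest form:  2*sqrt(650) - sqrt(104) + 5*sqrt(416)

28*sqrt(26)

2*sqrt(650) = 10*sqrt(26); sqrt(104) = 2*sqrt(26); 5*sqrt(416) = 20*sqrt(26)
Combine: (10 - 2 + 20)·sqrt(26) = 28*sqrt(26)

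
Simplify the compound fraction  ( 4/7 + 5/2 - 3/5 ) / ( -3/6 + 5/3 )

519/245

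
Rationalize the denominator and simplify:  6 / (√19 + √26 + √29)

(-3*√14326 + 24*√29 + 33*√26 + 54*√19)/430

Group as (√26 + √29) + √19; multiply by (√26 + √29) - √19, then rationalise the remaining surd.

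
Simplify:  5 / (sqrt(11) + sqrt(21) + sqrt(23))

(-10*sqrt(5313) + 45*sqrt(23) + 65*sqrt(21) + 165*sqrt(11))/843

Group as (sqrt(11) + sqrt(21)) + sqrt(23); multiply by (sqrt(11) + sqrt(21)) - sqrt(23), then rationalise the remaining surd.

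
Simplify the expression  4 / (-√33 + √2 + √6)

(-100*√33 - 116*√6 - 148*√2 - 48*√11)/577

Group as (√2 + √6) - √33; multiply by (√2 + √6) + √33, then rationalise the remaining surd.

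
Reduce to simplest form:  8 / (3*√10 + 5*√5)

Multiply numerator and denominator by -5*√5 + 3*√10.
Denominator becomes -35; numerator becomes -40*√5 + 24*√10.

(-24*√10 + 40*√5)/35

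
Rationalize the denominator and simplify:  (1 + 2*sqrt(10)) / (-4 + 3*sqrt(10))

Multiply numerator and denominator by -3*sqrt(10) - 4.
Denominator becomes -74; numerator becomes -64 - 11*sqrt(10).

(11*sqrt(10) + 64)/74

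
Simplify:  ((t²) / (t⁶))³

Inside the bracket: (t^-4)
Raise to the power 3: (t^-12)

t^(-12)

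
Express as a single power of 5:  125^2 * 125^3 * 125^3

5^24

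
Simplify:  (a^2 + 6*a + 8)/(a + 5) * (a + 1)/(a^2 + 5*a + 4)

Factor: a^2 + 6*a + 8 = (a + 4)*(a + 2);  a^2 + 5*a + 4 = (a + 1)*(a + 4)
Cancel the common factors (a + 1), (a + 4).

(a + 2)/(a + 5)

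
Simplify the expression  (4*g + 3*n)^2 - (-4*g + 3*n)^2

48*g*n

Only the odd-power cross terms survive.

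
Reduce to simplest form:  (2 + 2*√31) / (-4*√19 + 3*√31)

Multiply numerator and denominator by 3*√31 + 4*√19.
Denominator becomes -25; numerator becomes 6*√31 + 8*√19 + 186 + 8*√589.

(-8*√589 - 186 - 8*√19 - 6*√31)/25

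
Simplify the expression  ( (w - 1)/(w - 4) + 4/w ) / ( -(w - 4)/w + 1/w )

(-w**2 - 3*w + 16)/(w**2 - 9*w + 20)

Numerator: (w - 1)/(w - 4) + 4/w = (w**2 + 3*w - 16)/(w**2 - 4*w)
Denominator: -(w - 4)/w + 1/w = (-w + 5)/w
Divide: ((w**2 + 3*w - 16)/(w**2 - 4*w)) · (w/(-w + 5)) = (-w**2 - 3*w + 16)/(w**2 - 9*w + 20)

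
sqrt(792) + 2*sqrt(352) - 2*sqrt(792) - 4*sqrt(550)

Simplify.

-18*sqrt(22)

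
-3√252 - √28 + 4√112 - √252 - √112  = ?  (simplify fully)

3√252 = 18*√7; √28 = 2*√7; 4√112 = 16*√7; √252 = 6*√7; √112 = 4*√7
Combine: (-18 - 2 + 16 - 6 - 4)·√7 = -14*√7

-14*√7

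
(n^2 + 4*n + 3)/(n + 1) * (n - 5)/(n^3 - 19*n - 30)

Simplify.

1/(n + 2)

Factor: n^2 + 4*n + 3 = (n + 1)*(n + 3);  n^3 - 19*n - 30 = (n + 3)*(n - 5)*(n + 2)
Cancel the common factors (n + 3), (n + 1), (n - 5).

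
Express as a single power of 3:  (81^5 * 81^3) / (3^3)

81^5 = 3^20; 81^3 = 3^12; 3^3 = 3^3
Combine exponents: 3^29

3^29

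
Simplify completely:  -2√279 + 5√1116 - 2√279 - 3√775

3*√31

2√279 = 6*√31; 5√1116 = 30*√31; 2√279 = 6*√31; 3√775 = 15*√31
Combine: (-6 + 30 - 6 - 15)·√31 = 3*√31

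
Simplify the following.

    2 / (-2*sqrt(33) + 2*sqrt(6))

Multiply numerator and denominator by 2*sqrt(6) + 2*sqrt(33).
Denominator becomes -108; numerator becomes 4*sqrt(6) + 4*sqrt(33).

(-sqrt(33) - sqrt(6))/27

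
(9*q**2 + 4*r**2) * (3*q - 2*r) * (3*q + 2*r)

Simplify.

Telescope via difference of squares: ((3*q)+(2*r))((3*q)-(2*r)) = 9*q**2 - 4*r**2, then repeat with the next factor.

81*q**4 - 16*r**4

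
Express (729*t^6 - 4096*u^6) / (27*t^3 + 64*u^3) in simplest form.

Difference of sixth powers: factor out (27*t^3 + 64*u^3).

27*t^3 - 64*u^3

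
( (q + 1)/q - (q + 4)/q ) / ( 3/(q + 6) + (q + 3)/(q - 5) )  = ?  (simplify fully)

(-3*q² - 3*q + 90)/(q³ + 12*q² + 3*q)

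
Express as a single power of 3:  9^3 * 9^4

9^3 = 3^6; 9^4 = 3^8
Combine exponents: 3^14

3^14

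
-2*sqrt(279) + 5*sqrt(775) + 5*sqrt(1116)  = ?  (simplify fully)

2*sqrt(279) = 6*sqrt(31); 5*sqrt(775) = 25*sqrt(31); 5*sqrt(1116) = 30*sqrt(31)
Combine: (-6 + 25 + 30)·sqrt(31) = 49*sqrt(31)

49*sqrt(31)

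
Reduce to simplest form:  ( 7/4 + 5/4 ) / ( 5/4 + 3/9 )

36/19

Numerator: 7/4 + 5/4 = 3
Denominator: 5/4 + 3/9 = 19/12
Divide: (3) · (12/19) = 36/19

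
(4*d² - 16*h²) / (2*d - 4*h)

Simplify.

4*d² - 16*h² factors as 4*(d - 2*h)*(d + 2*h).

2*d + 4*h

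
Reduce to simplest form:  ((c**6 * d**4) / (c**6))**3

d**12

Inside the bracket: d**4
Raise to the power 3: d**12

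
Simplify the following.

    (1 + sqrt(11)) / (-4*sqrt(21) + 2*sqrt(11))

Multiply numerator and denominator by 2*sqrt(11) + 4*sqrt(21).
Denominator becomes -292; numerator becomes 2*sqrt(11) + 4*sqrt(21) + 22 + 4*sqrt(231).

(-2*sqrt(231) - 11 - 2*sqrt(21) - sqrt(11))/146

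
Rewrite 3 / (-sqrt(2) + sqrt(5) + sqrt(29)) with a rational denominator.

(-13*sqrt(5) - sqrt(290) + 16*sqrt(2) + 11*sqrt(29))/74

Group as (sqrt(5) + sqrt(29)) - sqrt(2); multiply by (sqrt(5) + sqrt(29)) + sqrt(2), then rationalise the remaining surd.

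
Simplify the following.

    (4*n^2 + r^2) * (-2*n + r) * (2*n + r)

Telescope via difference of squares: (r+(2*n))(r-(2*n)) = -4*n^2 + r^2, then repeat with the next factor.

-16*n^4 + r^4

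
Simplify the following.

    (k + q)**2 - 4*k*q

After expansion: k**2 - 2*k*q + q**2 — a perfect-square trinomial.

(k - q)**2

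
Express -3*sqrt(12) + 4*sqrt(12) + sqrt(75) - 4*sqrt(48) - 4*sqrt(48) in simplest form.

-25*sqrt(3)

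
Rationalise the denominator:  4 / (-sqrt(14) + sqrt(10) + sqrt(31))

(-108*sqrt(14) - 28*sqrt(31) + 140*sqrt(10) + 16*sqrt(1085))/511

Group as (sqrt(10) + sqrt(31)) - sqrt(14); multiply by (sqrt(10) + sqrt(31)) + sqrt(14), then rationalise the remaining surd.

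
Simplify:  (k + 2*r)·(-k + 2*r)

Product of conjugates: (P+Q)(P-Q) = P^2 - Q^2.

-k² + 4*r²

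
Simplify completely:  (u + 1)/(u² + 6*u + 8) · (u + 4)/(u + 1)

Factor: u² + 6*u + 8 = (u + 2)·(u + 4)
Cancel the common factors (u + 1), (u + 4).

1/(u + 2)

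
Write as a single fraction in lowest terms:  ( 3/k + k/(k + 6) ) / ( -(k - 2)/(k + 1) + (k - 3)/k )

(-k**3 - 4*k**2 - 21*k - 18)/(3*k + 18)

Numerator: 3/k + k/(k + 6) = (k**2 + 3*k + 18)/(k**2 + 6*k)
Denominator: -(k - 2)/(k + 1) + (k - 3)/k = -3/(k**2 + k)
Divide: ((k**2 + 3*k + 18)/(k**2 + 6*k)) · (-k**2/3 - k/3) = (-k**3 - 4*k**2 - 21*k - 18)/(3*k + 18)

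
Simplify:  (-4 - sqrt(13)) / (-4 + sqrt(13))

(sqrt(13) + 4)^2/3

Multiply numerator and denominator by -4 - sqrt(13).
Denominator becomes 3; numerator becomes 8*sqrt(13) + 29.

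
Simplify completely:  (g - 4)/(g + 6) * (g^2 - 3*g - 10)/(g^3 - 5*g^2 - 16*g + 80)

(g + 2)/(g^2 + 10*g + 24)

Factor: g^2 - 3*g - 10 = (g + 2)*(g - 5);  g^3 - 5*g^2 - 16*g + 80 = (g + 4)*(g - 4)*(g - 5)
Cancel the common factors (g - 5), (g - 4).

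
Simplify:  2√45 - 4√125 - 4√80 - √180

-36*√5

2√45 = 6*√5; 4√125 = 20*√5; 4√80 = 16*√5; √180 = 6*√5
Combine: (6 - 20 - 16 - 6)·√5 = -36*√5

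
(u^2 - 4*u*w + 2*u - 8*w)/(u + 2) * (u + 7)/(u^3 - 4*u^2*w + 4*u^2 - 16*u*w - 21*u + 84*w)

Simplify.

Factor: u^2 - 4*u*w + 2*u - 8*w = (u + 2)*(u - 4*w);  u^3 - 4*u^2*w + 4*u^2 - 16*u*w - 21*u + 84*w = (u - 4*w)*(u - 3)*(u + 7)
Cancel the common factors (u - 4*w), (u + 7), (u + 2).

1/(u - 3)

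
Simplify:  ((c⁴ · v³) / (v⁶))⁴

c^16/v^12

Inside the bracket: c⁴ · (v^-3)
Raise to the power 4: c^16 · (v^-12)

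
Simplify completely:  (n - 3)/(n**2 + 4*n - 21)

Factor: n**2 + 4*n - 21 = (n + 7)*(n - 3)
Cancel the common factor (n - 3).

1/(n + 7)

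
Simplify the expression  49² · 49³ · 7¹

7^11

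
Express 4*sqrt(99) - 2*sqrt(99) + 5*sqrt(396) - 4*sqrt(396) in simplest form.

12*sqrt(11)

4*sqrt(99) = 12*sqrt(11); 2*sqrt(99) = 6*sqrt(11); 5*sqrt(396) = 30*sqrt(11); 4*sqrt(396) = 24*sqrt(11)
Combine: (12 - 6 + 30 - 24)·sqrt(11) = 12*sqrt(11)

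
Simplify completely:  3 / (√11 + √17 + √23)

(-2*√4301 + 5*√23 + 17*√17 + 29*√11)/241

Group as (√11 + √17) + √23; multiply by (√11 + √17) - √23, then rationalise the remaining surd.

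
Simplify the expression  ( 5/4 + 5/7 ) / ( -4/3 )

-165/112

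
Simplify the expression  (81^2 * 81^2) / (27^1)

81^2 = 3^8; 81^2 = 3^8; 27^1 = 3^3
Combine exponents: 3^13

3^13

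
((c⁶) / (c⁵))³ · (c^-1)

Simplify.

c²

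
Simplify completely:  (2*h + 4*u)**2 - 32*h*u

4*(h - 2*u)**2

Expanding gives 4*h**2 - 16*h*u + 16*u**2, a perfect square.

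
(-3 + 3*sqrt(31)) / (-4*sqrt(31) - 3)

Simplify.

(-381 + 21*sqrt(31))/487

Multiply numerator and denominator by -3 + 4*sqrt(31).
Denominator becomes -487; numerator becomes -21*sqrt(31) + 381.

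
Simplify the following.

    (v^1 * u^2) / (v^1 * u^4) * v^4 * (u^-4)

v^4/u^6

Quotient: (u^-2)
Multiply by v^4 * (u^-4): add exponents.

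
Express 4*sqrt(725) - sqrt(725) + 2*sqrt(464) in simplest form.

23*sqrt(29)

4*sqrt(725) = 20*sqrt(29); sqrt(725) = 5*sqrt(29); 2*sqrt(464) = 8*sqrt(29)
Combine: (20 - 5 + 8)·sqrt(29) = 23*sqrt(29)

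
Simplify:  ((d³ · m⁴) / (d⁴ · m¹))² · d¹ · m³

Inside the bracket: (d^-1) · m³
Raise to the power 2: (d^-2) · m⁶
Multiply by d¹ · m³: add exponents.

m⁹/d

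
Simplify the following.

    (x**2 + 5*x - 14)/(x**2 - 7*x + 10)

Factor: x**2 + 5*x - 14 = (x + 7)*(x - 2);  x**2 - 7*x + 10 = (x - 2)*(x - 5)
Cancel the common factor (x - 2).

(x + 7)/(x - 5)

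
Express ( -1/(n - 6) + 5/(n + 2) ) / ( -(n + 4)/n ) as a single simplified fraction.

(-4*n² + 32*n)/(n³ - 28*n - 48)

Numerator: -1/(n - 6) + 5/(n + 2) = (4*n - 32)/(n² - 4*n - 12)
Denominator: -(n + 4)/n = (-n - 4)/n
Divide: ((4*n - 32)/(n² - 4*n - 12)) · (n/(-n - 4)) = (-4*n² + 32*n)/(n³ - 28*n - 48)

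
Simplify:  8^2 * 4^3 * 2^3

8^2 = 2^6; 4^3 = 2^6; 2^3 = 2^3
Combine exponents: 2^15

2^15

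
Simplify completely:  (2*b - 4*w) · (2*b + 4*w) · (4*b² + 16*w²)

16*b⁴ - 256*w⁴

((2*b)+(4*w))((2*b)-(4*w)) = 4*b² - 16*w²; continue pairing.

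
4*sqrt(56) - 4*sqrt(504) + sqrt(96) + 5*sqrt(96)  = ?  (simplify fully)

-16*sqrt(14) + 24*sqrt(6)

4*sqrt(56) = 8*sqrt(14); 4*sqrt(504) = 24*sqrt(14); sqrt(96) = 4*sqrt(6); 5*sqrt(96) = 20*sqrt(6)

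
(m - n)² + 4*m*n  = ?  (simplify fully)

(m + n)²

Expanding gives m² + 2*m*n + n², a perfect square.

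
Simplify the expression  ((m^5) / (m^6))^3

m^(-3)

Inside the bracket: (m^-1)
Raise to the power 3: (m^-3)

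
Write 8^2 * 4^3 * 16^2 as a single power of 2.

8^2 = 2^6; 4^3 = 2^6; 16^2 = 2^8
Combine exponents: 2^20

2^20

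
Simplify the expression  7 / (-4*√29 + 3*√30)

(-28*√29 - 21*√30)/194

Multiply numerator and denominator by 3*√30 + 4*√29.
Denominator becomes -194; numerator becomes 21*√30 + 28*√29.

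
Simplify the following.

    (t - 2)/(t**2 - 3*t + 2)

1/(t - 1)

Factor: t**2 - 3*t + 2 = (t - 1)*(t - 2)
Cancel the common factor (t - 2).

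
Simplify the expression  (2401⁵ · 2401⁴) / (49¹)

7^34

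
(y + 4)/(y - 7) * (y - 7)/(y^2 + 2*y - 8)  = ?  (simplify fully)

1/(y - 2)

Factor: y^2 + 2*y - 8 = (y + 4)*(y - 2)
Cancel the common factors (y - 7), (y + 4).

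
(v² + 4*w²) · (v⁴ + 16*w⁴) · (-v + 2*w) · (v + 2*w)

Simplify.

-v⁸ + 256*w⁸

Telescope via difference of squares: ((2*w)+v)((2*w)-v) = -v² + 4*w², then repeat with the next factor.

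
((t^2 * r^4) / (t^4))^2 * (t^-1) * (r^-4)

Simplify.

r^4/t^5

Inside the bracket: (t^-2) * r^4
Raise to the power 2: (t^-4) * r^8
Multiply by (t^-1) * (r^-4): add exponents.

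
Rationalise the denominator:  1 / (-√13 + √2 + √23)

(-6*√13 - 4*√23 + 17*√2 + √598)/20

Group as (√2 + √23) - √13; multiply by (√2 + √23) + √13, then rationalise the remaining surd.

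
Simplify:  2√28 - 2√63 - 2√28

2√28 = 4*√7; 2√63 = 6*√7; 2√28 = 4*√7
Combine: (4 - 6 - 4)·√7 = -6*√7

-6*√7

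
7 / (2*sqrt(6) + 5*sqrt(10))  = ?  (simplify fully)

Multiply numerator and denominator by -2*sqrt(6) + 5*sqrt(10).
Denominator becomes 226; numerator becomes -14*sqrt(6) + 35*sqrt(10).

(-14*sqrt(6) + 35*sqrt(10))/226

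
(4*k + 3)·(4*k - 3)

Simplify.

16*k² - 9

Difference of squares with P = 4*k, Q = 3.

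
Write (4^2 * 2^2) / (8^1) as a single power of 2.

2^3

4^2 = 2^4; 2^2 = 2^2; 8^1 = 2^3
Combine exponents: 2^3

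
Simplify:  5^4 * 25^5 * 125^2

5^4 = 5^4; 25^5 = 5^10; 125^2 = 5^6
Combine exponents: 5^20

5^20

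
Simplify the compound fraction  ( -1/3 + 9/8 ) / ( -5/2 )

-19/60

Numerator: -1/3 + 9/8 = 19/24
Denominator: -5/2 = -5/2
Divide: (19/24) · (-2/5) = -19/60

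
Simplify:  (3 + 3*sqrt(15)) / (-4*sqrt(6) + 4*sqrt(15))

Multiply numerator and denominator by 4*sqrt(6) + 4*sqrt(15).
Denominator becomes 144; numerator becomes 12*sqrt(6) + 12*sqrt(15) + 36*sqrt(10) + 180.

(sqrt(6) + sqrt(15) + 3*sqrt(10) + 15)/12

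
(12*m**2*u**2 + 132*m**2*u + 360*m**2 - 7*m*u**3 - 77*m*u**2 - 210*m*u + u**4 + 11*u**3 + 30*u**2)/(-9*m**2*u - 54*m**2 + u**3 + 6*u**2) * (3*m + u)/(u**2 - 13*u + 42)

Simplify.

Factor: 12*m**2*u**2 + 132*m**2*u + 360*m**2 - 7*m*u**3 - 77*m*u**2 - 210*m*u + u**4 + 11*u**3 + 30*u**2 = (-3*m + u)*(-4*m + u)*(u + 5)*(u + 6);  -9*m**2*u - 54*m**2 + u**3 + 6*u**2 = (-3*m + u)*(3*m + u)*(u + 6);  u**2 - 13*u + 42 = (u - 7)*(u - 6)
Cancel the common factors (3*m + u), (-3*m + u), (u + 6).

(-4*m*u - 20*m + u**2 + 5*u)/(u**2 - 13*u + 42)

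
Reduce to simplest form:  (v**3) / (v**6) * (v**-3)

v**(-6)

Quotient: (v**-3)
Multiply by (v**-3): add exponents.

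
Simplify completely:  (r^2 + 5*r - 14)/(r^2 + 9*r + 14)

Factor: r^2 + 5*r - 14 = (r + 7)*(r - 2);  r^2 + 9*r + 14 = (r + 2)*(r + 7)
Cancel the common factor (r + 7).

(r - 2)/(r + 2)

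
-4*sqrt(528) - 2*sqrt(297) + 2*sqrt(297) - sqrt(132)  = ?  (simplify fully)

-18*sqrt(33)

4*sqrt(528) = 16*sqrt(33); 2*sqrt(297) = 6*sqrt(33); 2*sqrt(297) = 6*sqrt(33); sqrt(132) = 2*sqrt(33)
Combine: (-16 - 6 + 6 - 2)·sqrt(33) = -18*sqrt(33)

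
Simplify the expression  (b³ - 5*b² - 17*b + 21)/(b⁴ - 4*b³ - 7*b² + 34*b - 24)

Factor: b³ - 5*b² - 17*b + 21 = (b - 7)·(b - 1)·(b + 3);  b⁴ - 4*b³ - 7*b² + 34*b - 24 = (b - 1)·(b - 4)·(b + 3)·(b - 2)
Cancel the common factors (b + 3), (b - 1).

(b - 7)/(b² - 6*b + 8)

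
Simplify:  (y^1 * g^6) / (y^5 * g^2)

g^4/y^4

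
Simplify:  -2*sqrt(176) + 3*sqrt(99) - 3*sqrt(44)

-5*sqrt(11)

2*sqrt(176) = 8*sqrt(11); 3*sqrt(99) = 9*sqrt(11); 3*sqrt(44) = 6*sqrt(11)
Combine: (-8 + 9 - 6)·sqrt(11) = -5*sqrt(11)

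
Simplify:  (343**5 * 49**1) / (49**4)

7**9

343**5 = 7**15; 49**1 = 7**2; 49**4 = 7**8
Combine exponents: 7**9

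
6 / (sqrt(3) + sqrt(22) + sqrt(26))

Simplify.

(-24*sqrt(429) - 6*sqrt(26) + 42*sqrt(22) + 270*sqrt(3))/263

Group as (sqrt(3) + sqrt(26)) + sqrt(22); multiply by (sqrt(3) + sqrt(26)) - sqrt(22), then rationalise the remaining surd.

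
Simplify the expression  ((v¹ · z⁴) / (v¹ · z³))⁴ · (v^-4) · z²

z⁶/v⁴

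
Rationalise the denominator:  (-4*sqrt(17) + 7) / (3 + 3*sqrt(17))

(-75 + 11*sqrt(17))/48

Multiply numerator and denominator by -3*sqrt(17) + 3.
Denominator becomes -144; numerator becomes -33*sqrt(17) + 225.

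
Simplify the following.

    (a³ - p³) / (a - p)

a² + a*p + p²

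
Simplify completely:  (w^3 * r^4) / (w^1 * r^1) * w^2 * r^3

r^6*w^4

Quotient: w^2 * r^3
Multiply by w^2 * r^3: add exponents.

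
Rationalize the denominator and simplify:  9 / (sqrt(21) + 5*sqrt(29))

(-9*sqrt(21) + 45*sqrt(29))/704

Multiply numerator and denominator by -5*sqrt(29) + sqrt(21).
Denominator becomes -704; numerator becomes -45*sqrt(29) + 9*sqrt(21).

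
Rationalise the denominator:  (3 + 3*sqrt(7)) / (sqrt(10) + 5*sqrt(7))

(-sqrt(70) - sqrt(10) + 5*sqrt(7) + 35)/55

Multiply numerator and denominator by -sqrt(10) + 5*sqrt(7).
Denominator becomes 165; numerator becomes -3*sqrt(70) - 3*sqrt(10) + 15*sqrt(7) + 105.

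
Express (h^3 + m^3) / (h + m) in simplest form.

h^2 - h*m + m^2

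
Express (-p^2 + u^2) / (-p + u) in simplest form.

p + u

-p^2 + u^2 factors as -(p - u)*(p + u).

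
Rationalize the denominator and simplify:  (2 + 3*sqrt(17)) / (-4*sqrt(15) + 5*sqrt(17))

Multiply numerator and denominator by 4*sqrt(15) + 5*sqrt(17).
Denominator becomes 185; numerator becomes 8*sqrt(15) + 10*sqrt(17) + 12*sqrt(255) + 255.

(8*sqrt(15) + 10*sqrt(17) + 12*sqrt(255) + 255)/185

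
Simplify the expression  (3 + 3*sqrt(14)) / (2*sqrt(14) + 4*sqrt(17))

(-14 - sqrt(14) + 2*sqrt(17) + 2*sqrt(238))/36

Multiply numerator and denominator by -4*sqrt(17) + 2*sqrt(14).
Denominator becomes -216; numerator becomes -12*sqrt(238) - 12*sqrt(17) + 6*sqrt(14) + 84.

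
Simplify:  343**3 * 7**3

7**12

343**3 = 7**9; 7**3 = 7**3
Combine exponents: 7**12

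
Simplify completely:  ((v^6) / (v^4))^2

Inside the bracket: v^2
Raise to the power 2: v^4

v^4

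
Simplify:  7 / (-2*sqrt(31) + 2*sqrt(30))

(-7*sqrt(31) - 7*sqrt(30))/2

Multiply numerator and denominator by 2*sqrt(30) + 2*sqrt(31).
Denominator becomes -4; numerator becomes 14*sqrt(30) + 14*sqrt(31).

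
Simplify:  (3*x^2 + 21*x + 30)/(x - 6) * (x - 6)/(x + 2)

3*x + 15

Factor: 3*x^2 + 21*x + 30 = 3*(x + 5)*(x + 2)
Cancel the common factors (x - 6), (x + 2).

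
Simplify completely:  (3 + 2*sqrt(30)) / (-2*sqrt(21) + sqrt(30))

(-4*sqrt(70) - 20 - 2*sqrt(21) - sqrt(30))/18

Multiply numerator and denominator by sqrt(30) + 2*sqrt(21).
Denominator becomes -54; numerator becomes 3*sqrt(30) + 6*sqrt(21) + 60 + 12*sqrt(70).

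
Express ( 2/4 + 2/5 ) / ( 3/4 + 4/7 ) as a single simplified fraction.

Numerator: 2/4 + 2/5 = 9/10
Denominator: 3/4 + 4/7 = 37/28
Divide: (9/10) · (28/37) = 126/185

126/185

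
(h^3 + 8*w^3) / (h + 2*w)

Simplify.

Factor as (a+b)(a^2-ab+b^2) with a=h, b=(2*w).

h^2 - 2*h*w + 4*w^2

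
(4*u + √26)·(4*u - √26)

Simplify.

(4*u)^2 - (√26)^2 = 16*u² - 26.

16*u² - 26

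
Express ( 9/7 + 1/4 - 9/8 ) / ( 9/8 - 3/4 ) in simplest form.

Numerator: 9/7 + 1/4 - 9/8 = 23/56
Denominator: 9/8 - 3/4 = 3/8
Divide: (23/56) · (8/3) = 23/21

23/21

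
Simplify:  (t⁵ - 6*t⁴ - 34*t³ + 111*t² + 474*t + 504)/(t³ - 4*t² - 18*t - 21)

Factor: t⁵ - 6*t⁴ - 34*t³ + 111*t² + 474*t + 504 = (t - 7)·(t² + 3*t + 3)·(t - 6)·(t + 4);  t³ - 4*t² - 18*t - 21 = (t² + 3*t + 3)·(t - 7)
Cancel the common factors (t² + 3*t + 3), (t - 7).

t² - 2*t - 24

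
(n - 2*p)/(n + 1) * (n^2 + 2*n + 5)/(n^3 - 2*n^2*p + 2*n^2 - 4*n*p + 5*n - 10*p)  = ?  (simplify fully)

Factor: n^3 - 2*n^2*p + 2*n^2 - 4*n*p + 5*n - 10*p = (n - 2*p)*(n^2 + 2*n + 5)
Cancel the common factors (n^2 + 2*n + 5), (n - 2*p).

1/(n + 1)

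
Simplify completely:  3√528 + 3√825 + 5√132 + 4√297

3√528 = 12*√33; 3√825 = 15*√33; 5√132 = 10*√33; 4√297 = 12*√33
Combine: (12 + 15 + 10 + 12)·√33 = 49*√33

49*√33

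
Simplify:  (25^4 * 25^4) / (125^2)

5^10

25^4 = 5^8; 25^4 = 5^8; 125^2 = 5^6
Combine exponents: 5^10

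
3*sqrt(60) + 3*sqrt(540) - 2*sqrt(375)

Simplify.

14*sqrt(15)

3*sqrt(60) = 6*sqrt(15); 3*sqrt(540) = 18*sqrt(15); 2*sqrt(375) = 10*sqrt(15)
Combine: (6 + 18 - 10)·sqrt(15) = 14*sqrt(15)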